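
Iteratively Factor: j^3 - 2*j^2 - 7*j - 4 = (j + 1)*(j^2 - 3*j - 4) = (j - 4)*(j + 1)*(j + 1)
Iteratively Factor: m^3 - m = (m - 1)*(m^2 + m) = (m - 1)*(m + 1)*(m)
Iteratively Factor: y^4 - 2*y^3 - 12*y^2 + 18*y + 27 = (y + 3)*(y^3 - 5*y^2 + 3*y + 9) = (y + 1)*(y + 3)*(y^2 - 6*y + 9) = (y - 3)*(y + 1)*(y + 3)*(y - 3)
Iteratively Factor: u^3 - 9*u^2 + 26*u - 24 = (u - 3)*(u^2 - 6*u + 8) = (u - 4)*(u - 3)*(u - 2)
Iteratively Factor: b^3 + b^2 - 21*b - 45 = (b + 3)*(b^2 - 2*b - 15) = (b - 5)*(b + 3)*(b + 3)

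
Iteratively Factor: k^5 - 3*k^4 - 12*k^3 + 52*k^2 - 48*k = (k - 2)*(k^4 - k^3 - 14*k^2 + 24*k) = (k - 2)^2*(k^3 + k^2 - 12*k) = (k - 2)^2*(k + 4)*(k^2 - 3*k) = k*(k - 2)^2*(k + 4)*(k - 3)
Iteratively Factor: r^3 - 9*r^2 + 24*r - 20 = (r - 2)*(r^2 - 7*r + 10) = (r - 5)*(r - 2)*(r - 2)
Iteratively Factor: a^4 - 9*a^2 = (a)*(a^3 - 9*a) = a*(a + 3)*(a^2 - 3*a) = a^2*(a + 3)*(a - 3)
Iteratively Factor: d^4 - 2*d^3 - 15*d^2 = (d + 3)*(d^3 - 5*d^2) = d*(d + 3)*(d^2 - 5*d) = d*(d - 5)*(d + 3)*(d)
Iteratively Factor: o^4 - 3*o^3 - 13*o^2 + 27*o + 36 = (o + 3)*(o^3 - 6*o^2 + 5*o + 12) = (o - 4)*(o + 3)*(o^2 - 2*o - 3) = (o - 4)*(o + 1)*(o + 3)*(o - 3)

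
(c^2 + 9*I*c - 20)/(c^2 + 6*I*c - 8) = (c + 5*I)/(c + 2*I)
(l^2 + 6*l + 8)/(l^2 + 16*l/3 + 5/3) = 3*(l^2 + 6*l + 8)/(3*l^2 + 16*l + 5)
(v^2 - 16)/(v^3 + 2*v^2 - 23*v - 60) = (v - 4)/(v^2 - 2*v - 15)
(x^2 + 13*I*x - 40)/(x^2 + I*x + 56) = (x + 5*I)/(x - 7*I)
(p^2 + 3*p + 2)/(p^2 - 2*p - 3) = (p + 2)/(p - 3)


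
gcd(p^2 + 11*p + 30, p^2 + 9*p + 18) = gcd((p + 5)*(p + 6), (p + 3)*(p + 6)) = p + 6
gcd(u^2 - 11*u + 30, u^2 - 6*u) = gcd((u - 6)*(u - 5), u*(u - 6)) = u - 6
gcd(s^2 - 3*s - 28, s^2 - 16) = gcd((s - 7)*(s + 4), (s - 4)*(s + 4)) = s + 4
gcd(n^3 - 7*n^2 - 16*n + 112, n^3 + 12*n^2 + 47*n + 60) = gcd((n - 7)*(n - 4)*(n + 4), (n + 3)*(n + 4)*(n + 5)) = n + 4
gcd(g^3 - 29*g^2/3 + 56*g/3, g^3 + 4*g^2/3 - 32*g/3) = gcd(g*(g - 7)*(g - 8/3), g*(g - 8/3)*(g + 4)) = g^2 - 8*g/3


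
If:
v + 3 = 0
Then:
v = -3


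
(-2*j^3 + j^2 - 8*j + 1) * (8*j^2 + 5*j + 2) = -16*j^5 - 2*j^4 - 63*j^3 - 30*j^2 - 11*j + 2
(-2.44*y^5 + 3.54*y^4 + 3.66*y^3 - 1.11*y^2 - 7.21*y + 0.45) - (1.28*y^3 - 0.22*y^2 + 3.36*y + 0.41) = -2.44*y^5 + 3.54*y^4 + 2.38*y^3 - 0.89*y^2 - 10.57*y + 0.04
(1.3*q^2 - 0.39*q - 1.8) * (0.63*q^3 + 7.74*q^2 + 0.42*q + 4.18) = 0.819*q^5 + 9.8163*q^4 - 3.6066*q^3 - 8.6618*q^2 - 2.3862*q - 7.524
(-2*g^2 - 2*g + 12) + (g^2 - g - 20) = -g^2 - 3*g - 8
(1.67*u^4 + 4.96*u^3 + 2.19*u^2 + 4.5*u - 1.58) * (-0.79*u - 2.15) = -1.3193*u^5 - 7.5089*u^4 - 12.3941*u^3 - 8.2635*u^2 - 8.4268*u + 3.397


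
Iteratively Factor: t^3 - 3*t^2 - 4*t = (t)*(t^2 - 3*t - 4) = t*(t - 4)*(t + 1)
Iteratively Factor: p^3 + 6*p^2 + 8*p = (p + 4)*(p^2 + 2*p) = p*(p + 4)*(p + 2)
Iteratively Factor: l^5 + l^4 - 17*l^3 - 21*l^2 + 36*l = (l)*(l^4 + l^3 - 17*l^2 - 21*l + 36) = l*(l - 1)*(l^3 + 2*l^2 - 15*l - 36) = l*(l - 4)*(l - 1)*(l^2 + 6*l + 9) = l*(l - 4)*(l - 1)*(l + 3)*(l + 3)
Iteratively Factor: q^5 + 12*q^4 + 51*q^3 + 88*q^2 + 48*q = (q + 4)*(q^4 + 8*q^3 + 19*q^2 + 12*q) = (q + 3)*(q + 4)*(q^3 + 5*q^2 + 4*q) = (q + 3)*(q + 4)^2*(q^2 + q) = (q + 1)*(q + 3)*(q + 4)^2*(q)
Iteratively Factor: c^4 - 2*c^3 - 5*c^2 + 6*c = (c - 3)*(c^3 + c^2 - 2*c) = c*(c - 3)*(c^2 + c - 2) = c*(c - 3)*(c + 2)*(c - 1)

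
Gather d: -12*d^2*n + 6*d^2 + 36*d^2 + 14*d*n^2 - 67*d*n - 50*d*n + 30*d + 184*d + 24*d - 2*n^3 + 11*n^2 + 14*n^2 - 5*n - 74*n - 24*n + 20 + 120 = d^2*(42 - 12*n) + d*(14*n^2 - 117*n + 238) - 2*n^3 + 25*n^2 - 103*n + 140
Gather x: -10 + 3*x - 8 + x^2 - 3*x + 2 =x^2 - 16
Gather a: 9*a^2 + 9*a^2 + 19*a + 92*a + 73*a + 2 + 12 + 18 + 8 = 18*a^2 + 184*a + 40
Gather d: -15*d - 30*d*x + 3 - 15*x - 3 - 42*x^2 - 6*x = d*(-30*x - 15) - 42*x^2 - 21*x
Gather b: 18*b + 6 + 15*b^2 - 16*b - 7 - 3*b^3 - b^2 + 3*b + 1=-3*b^3 + 14*b^2 + 5*b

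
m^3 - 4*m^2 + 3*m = m*(m - 3)*(m - 1)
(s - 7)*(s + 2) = s^2 - 5*s - 14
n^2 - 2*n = n*(n - 2)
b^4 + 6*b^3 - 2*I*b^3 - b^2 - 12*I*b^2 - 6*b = b*(b + 6)*(b - I)^2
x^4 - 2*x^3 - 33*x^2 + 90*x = x*(x - 5)*(x - 3)*(x + 6)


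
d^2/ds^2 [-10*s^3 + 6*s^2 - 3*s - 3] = 12 - 60*s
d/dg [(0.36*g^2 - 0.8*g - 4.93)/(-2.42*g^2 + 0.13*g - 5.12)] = (-1.8892*g^2 - 27.5476*g + 4.7369)/(5.8564*g^4 - 0.6292*g^3 + 24.7977*g^2 - 1.3312*g + 26.2144)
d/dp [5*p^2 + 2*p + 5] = 10*p + 2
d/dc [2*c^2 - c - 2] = 4*c - 1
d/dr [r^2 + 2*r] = 2*r + 2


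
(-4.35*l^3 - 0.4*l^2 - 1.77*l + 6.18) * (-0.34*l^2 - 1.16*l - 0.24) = 1.479*l^5 + 5.182*l^4 + 2.1098*l^3 + 0.048*l^2 - 6.744*l - 1.4832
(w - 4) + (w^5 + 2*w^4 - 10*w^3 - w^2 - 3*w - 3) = w^5 + 2*w^4 - 10*w^3 - w^2 - 2*w - 7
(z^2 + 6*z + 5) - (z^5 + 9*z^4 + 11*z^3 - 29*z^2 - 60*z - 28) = -z^5 - 9*z^4 - 11*z^3 + 30*z^2 + 66*z + 33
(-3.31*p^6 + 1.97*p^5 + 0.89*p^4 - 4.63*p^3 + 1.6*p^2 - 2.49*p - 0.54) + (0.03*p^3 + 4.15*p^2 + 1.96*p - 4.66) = -3.31*p^6 + 1.97*p^5 + 0.89*p^4 - 4.6*p^3 + 5.75*p^2 - 0.53*p - 5.2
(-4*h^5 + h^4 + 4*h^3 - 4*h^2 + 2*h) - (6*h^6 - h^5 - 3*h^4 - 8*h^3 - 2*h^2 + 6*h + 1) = -6*h^6 - 3*h^5 + 4*h^4 + 12*h^3 - 2*h^2 - 4*h - 1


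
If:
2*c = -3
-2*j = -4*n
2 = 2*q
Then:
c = -3/2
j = 2*n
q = 1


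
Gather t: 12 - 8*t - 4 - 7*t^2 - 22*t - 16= -7*t^2 - 30*t - 8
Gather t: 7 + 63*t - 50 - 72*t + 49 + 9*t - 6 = 0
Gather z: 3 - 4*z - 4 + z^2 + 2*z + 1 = z^2 - 2*z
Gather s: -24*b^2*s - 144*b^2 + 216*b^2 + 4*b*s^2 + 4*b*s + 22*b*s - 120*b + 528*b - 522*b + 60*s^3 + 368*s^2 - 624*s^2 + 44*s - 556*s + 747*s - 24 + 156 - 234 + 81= 72*b^2 - 114*b + 60*s^3 + s^2*(4*b - 256) + s*(-24*b^2 + 26*b + 235) - 21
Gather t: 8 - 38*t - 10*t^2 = -10*t^2 - 38*t + 8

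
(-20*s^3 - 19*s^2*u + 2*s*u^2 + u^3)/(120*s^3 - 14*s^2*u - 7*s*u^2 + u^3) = (-20*s^3 - 19*s^2*u + 2*s*u^2 + u^3)/(120*s^3 - 14*s^2*u - 7*s*u^2 + u^3)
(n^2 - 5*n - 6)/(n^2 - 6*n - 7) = (n - 6)/(n - 7)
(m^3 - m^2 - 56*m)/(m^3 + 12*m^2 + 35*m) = (m - 8)/(m + 5)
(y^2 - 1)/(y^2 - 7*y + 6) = (y + 1)/(y - 6)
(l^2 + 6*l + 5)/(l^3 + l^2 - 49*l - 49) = (l + 5)/(l^2 - 49)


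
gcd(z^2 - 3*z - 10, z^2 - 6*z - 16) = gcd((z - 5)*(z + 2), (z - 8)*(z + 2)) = z + 2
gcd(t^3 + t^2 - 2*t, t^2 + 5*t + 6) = t + 2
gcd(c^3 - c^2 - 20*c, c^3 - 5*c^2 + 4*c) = c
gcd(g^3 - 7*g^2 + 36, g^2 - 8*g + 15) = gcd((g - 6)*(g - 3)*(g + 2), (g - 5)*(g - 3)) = g - 3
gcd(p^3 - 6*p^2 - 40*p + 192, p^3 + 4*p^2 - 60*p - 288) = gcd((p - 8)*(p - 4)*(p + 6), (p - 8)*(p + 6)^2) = p^2 - 2*p - 48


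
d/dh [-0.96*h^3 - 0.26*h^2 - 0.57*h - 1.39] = -2.88*h^2 - 0.52*h - 0.57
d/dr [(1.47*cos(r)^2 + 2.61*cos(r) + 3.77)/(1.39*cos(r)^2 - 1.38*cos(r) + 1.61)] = (5.6565*cos(r)^2 + 5.7472*cos(r) - 9.4047)*sin(r)/(1.9321*cos(r)^4 - 3.8364*cos(r)^3 + 6.3802*cos(r)^2 - 4.4436*cos(r) + 2.5921)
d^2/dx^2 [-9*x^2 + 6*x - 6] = -18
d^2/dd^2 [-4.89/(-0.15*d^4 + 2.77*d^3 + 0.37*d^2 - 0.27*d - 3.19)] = ((-8.802*d^2 + 81.2718*d + 3.6186)*(0.15*d^4 - 2.77*d^3 - 0.37*d^2 + 0.27*d + 3.19) + 4.89*(0.6*d^3 - 8.31*d^2 - 0.74*d + 0.27)*(1.2*d^3 - 16.62*d^2 - 1.48*d + 0.54))/(0.15*d^4 - 2.77*d^3 - 0.37*d^2 + 0.27*d + 3.19)^3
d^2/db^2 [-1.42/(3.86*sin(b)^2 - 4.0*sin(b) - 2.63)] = (-84.629728*sin(b)^4 + 65.7744*sin(b)^3 + 46.562368*sin(b)^2 - 116.6104*sin(b) + 74.271112)/(-3.86*sin(b)^2 + 4.0*sin(b) + 2.63)^3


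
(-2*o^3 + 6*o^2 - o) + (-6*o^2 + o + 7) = 7 - 2*o^3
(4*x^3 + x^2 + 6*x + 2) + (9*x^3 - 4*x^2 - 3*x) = 13*x^3 - 3*x^2 + 3*x + 2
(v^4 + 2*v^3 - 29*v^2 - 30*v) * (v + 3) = v^5 + 5*v^4 - 23*v^3 - 117*v^2 - 90*v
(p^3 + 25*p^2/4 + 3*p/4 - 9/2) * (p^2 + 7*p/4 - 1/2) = p^5 + 8*p^4 + 179*p^3/16 - 101*p^2/16 - 33*p/4 + 9/4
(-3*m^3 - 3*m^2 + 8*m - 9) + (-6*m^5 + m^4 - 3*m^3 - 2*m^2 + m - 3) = -6*m^5 + m^4 - 6*m^3 - 5*m^2 + 9*m - 12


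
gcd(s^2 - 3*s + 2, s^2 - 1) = s - 1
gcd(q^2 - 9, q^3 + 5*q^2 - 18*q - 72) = q + 3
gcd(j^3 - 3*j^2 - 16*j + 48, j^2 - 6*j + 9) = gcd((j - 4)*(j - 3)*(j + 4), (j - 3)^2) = j - 3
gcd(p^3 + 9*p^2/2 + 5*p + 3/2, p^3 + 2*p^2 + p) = p + 1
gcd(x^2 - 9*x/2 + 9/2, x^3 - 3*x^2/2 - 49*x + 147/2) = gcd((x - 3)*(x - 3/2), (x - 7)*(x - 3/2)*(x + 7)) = x - 3/2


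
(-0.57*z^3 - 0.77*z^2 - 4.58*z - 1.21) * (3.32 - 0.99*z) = 0.5643*z^4 - 1.1301*z^3 + 1.9778*z^2 - 14.0077*z - 4.0172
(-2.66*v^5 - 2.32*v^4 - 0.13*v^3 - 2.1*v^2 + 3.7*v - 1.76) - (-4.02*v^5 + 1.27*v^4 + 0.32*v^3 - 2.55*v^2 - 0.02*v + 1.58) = 1.36*v^5 - 3.59*v^4 - 0.45*v^3 + 0.45*v^2 + 3.72*v - 3.34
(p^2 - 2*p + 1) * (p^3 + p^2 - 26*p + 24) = p^5 - p^4 - 27*p^3 + 77*p^2 - 74*p + 24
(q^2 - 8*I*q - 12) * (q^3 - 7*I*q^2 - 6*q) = q^5 - 15*I*q^4 - 74*q^3 + 132*I*q^2 + 72*q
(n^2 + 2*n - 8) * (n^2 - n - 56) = n^4 + n^3 - 66*n^2 - 104*n + 448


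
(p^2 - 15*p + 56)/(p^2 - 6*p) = (p^2 - 15*p + 56)/(p*(p - 6))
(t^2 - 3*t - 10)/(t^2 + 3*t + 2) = (t - 5)/(t + 1)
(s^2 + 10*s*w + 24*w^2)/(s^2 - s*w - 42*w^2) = (s + 4*w)/(s - 7*w)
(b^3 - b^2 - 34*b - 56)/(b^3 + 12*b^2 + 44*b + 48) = (b - 7)/(b + 6)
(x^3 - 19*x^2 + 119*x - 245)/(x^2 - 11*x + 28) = (x^2 - 12*x + 35)/(x - 4)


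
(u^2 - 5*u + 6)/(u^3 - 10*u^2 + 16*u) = (u - 3)/(u*(u - 8))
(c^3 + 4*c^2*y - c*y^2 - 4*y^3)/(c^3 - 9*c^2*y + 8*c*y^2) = (-c^2 - 5*c*y - 4*y^2)/(c*(-c + 8*y))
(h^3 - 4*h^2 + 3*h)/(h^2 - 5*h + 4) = h*(h - 3)/(h - 4)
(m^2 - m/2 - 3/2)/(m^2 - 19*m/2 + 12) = (m + 1)/(m - 8)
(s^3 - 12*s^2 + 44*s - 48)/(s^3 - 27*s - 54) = (s^2 - 6*s + 8)/(s^2 + 6*s + 9)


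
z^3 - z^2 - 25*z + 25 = (z - 5)*(z - 1)*(z + 5)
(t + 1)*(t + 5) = t^2 + 6*t + 5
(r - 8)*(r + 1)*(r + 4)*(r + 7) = r^4 + 4*r^3 - 57*r^2 - 284*r - 224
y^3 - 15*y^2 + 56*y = y*(y - 8)*(y - 7)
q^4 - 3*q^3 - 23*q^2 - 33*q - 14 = (q - 7)*(q + 1)^2*(q + 2)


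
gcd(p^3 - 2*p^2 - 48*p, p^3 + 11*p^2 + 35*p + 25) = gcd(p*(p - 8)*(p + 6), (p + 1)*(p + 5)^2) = 1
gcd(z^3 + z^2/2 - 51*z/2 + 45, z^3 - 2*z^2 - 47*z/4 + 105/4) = z^2 - 11*z/2 + 15/2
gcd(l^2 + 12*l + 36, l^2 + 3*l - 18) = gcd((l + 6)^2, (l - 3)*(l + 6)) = l + 6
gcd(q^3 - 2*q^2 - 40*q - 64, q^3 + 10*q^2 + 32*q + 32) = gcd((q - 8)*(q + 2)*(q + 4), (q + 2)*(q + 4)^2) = q^2 + 6*q + 8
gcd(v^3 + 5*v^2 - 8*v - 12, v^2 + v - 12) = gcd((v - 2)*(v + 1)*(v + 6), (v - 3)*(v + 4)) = 1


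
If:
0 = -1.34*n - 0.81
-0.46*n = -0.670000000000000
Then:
No Solution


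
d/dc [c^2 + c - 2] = 2*c + 1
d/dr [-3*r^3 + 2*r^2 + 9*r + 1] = -9*r^2 + 4*r + 9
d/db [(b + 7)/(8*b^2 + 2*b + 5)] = (8*b^2 + 2*b - 2*(b + 7)*(8*b + 1) + 5)/(8*b^2 + 2*b + 5)^2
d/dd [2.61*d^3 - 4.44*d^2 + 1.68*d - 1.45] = 7.83*d^2 - 8.88*d + 1.68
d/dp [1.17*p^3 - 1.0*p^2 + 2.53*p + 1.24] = 3.51*p^2 - 2.0*p + 2.53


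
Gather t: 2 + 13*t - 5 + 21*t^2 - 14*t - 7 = 21*t^2 - t - 10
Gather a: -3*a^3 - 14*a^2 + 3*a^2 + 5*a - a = -3*a^3 - 11*a^2 + 4*a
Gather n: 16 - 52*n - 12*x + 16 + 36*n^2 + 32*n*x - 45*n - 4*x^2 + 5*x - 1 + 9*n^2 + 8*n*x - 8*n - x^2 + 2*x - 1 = 45*n^2 + n*(40*x - 105) - 5*x^2 - 5*x + 30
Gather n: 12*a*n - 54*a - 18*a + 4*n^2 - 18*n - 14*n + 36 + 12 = -72*a + 4*n^2 + n*(12*a - 32) + 48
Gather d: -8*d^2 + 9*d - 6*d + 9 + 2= -8*d^2 + 3*d + 11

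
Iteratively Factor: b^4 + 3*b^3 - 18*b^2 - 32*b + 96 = (b + 4)*(b^3 - b^2 - 14*b + 24) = (b + 4)^2*(b^2 - 5*b + 6) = (b - 2)*(b + 4)^2*(b - 3)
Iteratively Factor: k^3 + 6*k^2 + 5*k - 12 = (k - 1)*(k^2 + 7*k + 12) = (k - 1)*(k + 4)*(k + 3)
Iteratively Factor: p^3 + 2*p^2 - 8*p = (p + 4)*(p^2 - 2*p) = p*(p + 4)*(p - 2)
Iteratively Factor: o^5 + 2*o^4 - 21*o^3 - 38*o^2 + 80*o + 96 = (o + 4)*(o^4 - 2*o^3 - 13*o^2 + 14*o + 24) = (o + 3)*(o + 4)*(o^3 - 5*o^2 + 2*o + 8) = (o - 2)*(o + 3)*(o + 4)*(o^2 - 3*o - 4) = (o - 2)*(o + 1)*(o + 3)*(o + 4)*(o - 4)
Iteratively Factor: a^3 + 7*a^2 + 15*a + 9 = (a + 1)*(a^2 + 6*a + 9) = (a + 1)*(a + 3)*(a + 3)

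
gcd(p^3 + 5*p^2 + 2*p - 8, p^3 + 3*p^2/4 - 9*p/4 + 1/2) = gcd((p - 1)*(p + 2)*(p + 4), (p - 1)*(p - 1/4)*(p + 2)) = p^2 + p - 2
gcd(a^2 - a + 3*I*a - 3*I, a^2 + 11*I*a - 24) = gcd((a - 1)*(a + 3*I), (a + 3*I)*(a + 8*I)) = a + 3*I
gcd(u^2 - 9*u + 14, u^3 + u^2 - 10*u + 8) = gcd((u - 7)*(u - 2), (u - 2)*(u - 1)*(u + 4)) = u - 2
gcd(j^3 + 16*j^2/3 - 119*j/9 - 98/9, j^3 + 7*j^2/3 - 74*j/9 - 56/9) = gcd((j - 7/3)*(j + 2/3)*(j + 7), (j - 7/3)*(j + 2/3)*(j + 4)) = j^2 - 5*j/3 - 14/9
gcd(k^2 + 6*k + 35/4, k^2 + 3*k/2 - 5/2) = k + 5/2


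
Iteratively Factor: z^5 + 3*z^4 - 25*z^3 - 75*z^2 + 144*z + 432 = (z - 4)*(z^4 + 7*z^3 + 3*z^2 - 63*z - 108) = (z - 4)*(z + 3)*(z^3 + 4*z^2 - 9*z - 36) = (z - 4)*(z - 3)*(z + 3)*(z^2 + 7*z + 12) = (z - 4)*(z - 3)*(z + 3)*(z + 4)*(z + 3)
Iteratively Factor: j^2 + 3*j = (j)*(j + 3)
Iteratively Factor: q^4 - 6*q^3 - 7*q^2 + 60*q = (q - 4)*(q^3 - 2*q^2 - 15*q) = (q - 4)*(q + 3)*(q^2 - 5*q) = (q - 5)*(q - 4)*(q + 3)*(q)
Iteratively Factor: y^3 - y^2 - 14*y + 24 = (y + 4)*(y^2 - 5*y + 6) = (y - 2)*(y + 4)*(y - 3)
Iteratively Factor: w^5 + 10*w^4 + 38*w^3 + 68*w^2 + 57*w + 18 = (w + 3)*(w^4 + 7*w^3 + 17*w^2 + 17*w + 6) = (w + 2)*(w + 3)*(w^3 + 5*w^2 + 7*w + 3) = (w + 2)*(w + 3)^2*(w^2 + 2*w + 1) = (w + 1)*(w + 2)*(w + 3)^2*(w + 1)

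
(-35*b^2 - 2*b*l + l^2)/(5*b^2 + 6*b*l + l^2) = (-7*b + l)/(b + l)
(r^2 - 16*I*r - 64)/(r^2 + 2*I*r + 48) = (r^2 - 16*I*r - 64)/(r^2 + 2*I*r + 48)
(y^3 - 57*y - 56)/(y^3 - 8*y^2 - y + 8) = (y + 7)/(y - 1)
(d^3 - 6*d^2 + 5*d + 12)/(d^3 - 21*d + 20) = (d^2 - 2*d - 3)/(d^2 + 4*d - 5)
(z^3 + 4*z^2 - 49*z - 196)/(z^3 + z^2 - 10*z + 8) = (z^2 - 49)/(z^2 - 3*z + 2)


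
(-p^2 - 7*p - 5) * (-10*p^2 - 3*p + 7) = 10*p^4 + 73*p^3 + 64*p^2 - 34*p - 35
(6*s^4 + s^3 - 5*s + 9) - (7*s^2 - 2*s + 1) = 6*s^4 + s^3 - 7*s^2 - 3*s + 8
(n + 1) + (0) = n + 1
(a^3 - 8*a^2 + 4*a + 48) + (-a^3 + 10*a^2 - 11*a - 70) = 2*a^2 - 7*a - 22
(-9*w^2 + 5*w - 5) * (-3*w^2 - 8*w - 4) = 27*w^4 + 57*w^3 + 11*w^2 + 20*w + 20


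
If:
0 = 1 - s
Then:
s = 1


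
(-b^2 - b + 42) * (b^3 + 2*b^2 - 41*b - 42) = -b^5 - 3*b^4 + 81*b^3 + 167*b^2 - 1680*b - 1764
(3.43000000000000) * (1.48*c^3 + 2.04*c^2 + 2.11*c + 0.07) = 5.0764*c^3 + 6.9972*c^2 + 7.2373*c + 0.2401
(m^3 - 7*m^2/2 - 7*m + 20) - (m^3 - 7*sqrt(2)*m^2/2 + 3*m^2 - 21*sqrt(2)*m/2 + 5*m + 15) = -13*m^2/2 + 7*sqrt(2)*m^2/2 - 12*m + 21*sqrt(2)*m/2 + 5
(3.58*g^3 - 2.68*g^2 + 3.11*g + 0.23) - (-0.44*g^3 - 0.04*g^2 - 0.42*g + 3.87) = 4.02*g^3 - 2.64*g^2 + 3.53*g - 3.64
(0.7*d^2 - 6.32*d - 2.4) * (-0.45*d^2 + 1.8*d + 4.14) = -0.315*d^4 + 4.104*d^3 - 7.398*d^2 - 30.4848*d - 9.936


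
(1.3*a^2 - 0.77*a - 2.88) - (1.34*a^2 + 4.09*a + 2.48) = -0.04*a^2 - 4.86*a - 5.36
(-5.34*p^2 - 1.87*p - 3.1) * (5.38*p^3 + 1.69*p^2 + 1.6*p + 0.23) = -28.7292*p^5 - 19.0852*p^4 - 28.3823*p^3 - 9.4592*p^2 - 5.3901*p - 0.713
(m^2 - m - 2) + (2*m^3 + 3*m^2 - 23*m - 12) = 2*m^3 + 4*m^2 - 24*m - 14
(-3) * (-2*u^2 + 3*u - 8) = 6*u^2 - 9*u + 24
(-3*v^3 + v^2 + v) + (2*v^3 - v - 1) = -v^3 + v^2 - 1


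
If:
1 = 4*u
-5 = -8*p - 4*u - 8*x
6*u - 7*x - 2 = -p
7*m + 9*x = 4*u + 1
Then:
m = 2/7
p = 1/2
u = 1/4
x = 0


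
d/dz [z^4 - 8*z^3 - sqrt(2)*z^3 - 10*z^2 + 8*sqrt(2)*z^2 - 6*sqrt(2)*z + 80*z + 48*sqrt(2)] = 4*z^3 - 24*z^2 - 3*sqrt(2)*z^2 - 20*z + 16*sqrt(2)*z - 6*sqrt(2) + 80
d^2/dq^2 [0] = 0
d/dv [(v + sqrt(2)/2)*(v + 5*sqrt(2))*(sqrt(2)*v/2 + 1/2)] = 3*sqrt(2)*v^2/2 + 12*v + 21*sqrt(2)/4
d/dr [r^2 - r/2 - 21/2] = 2*r - 1/2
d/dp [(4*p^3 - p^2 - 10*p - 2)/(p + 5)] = (8*p^3 + 59*p^2 - 10*p - 48)/(p^2 + 10*p + 25)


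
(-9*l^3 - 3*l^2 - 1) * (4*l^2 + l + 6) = -36*l^5 - 21*l^4 - 57*l^3 - 22*l^2 - l - 6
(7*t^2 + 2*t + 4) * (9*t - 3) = 63*t^3 - 3*t^2 + 30*t - 12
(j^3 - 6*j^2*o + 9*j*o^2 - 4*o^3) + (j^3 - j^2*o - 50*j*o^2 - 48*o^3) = 2*j^3 - 7*j^2*o - 41*j*o^2 - 52*o^3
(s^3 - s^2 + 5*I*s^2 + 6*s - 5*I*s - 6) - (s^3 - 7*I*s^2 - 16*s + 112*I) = -s^2 + 12*I*s^2 + 22*s - 5*I*s - 6 - 112*I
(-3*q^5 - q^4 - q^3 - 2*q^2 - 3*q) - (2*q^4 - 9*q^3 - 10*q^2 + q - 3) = -3*q^5 - 3*q^4 + 8*q^3 + 8*q^2 - 4*q + 3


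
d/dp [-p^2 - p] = -2*p - 1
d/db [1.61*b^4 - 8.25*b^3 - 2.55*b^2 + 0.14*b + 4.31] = 6.44*b^3 - 24.75*b^2 - 5.1*b + 0.14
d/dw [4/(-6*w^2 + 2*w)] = 2*(6*w - 1)/(w^2*(3*w - 1)^2)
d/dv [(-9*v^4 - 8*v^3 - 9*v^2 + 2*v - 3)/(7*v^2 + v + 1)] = (-126*v^5 - 83*v^4 - 52*v^3 - 47*v^2 + 24*v + 5)/(49*v^4 + 14*v^3 + 15*v^2 + 2*v + 1)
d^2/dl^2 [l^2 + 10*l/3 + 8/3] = 2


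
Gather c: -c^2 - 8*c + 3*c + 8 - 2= -c^2 - 5*c + 6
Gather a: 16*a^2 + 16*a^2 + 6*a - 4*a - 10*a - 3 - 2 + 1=32*a^2 - 8*a - 4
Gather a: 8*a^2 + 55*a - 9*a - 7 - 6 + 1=8*a^2 + 46*a - 12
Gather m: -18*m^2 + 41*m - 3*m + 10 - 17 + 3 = -18*m^2 + 38*m - 4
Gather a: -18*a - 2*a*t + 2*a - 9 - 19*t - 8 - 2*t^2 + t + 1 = a*(-2*t - 16) - 2*t^2 - 18*t - 16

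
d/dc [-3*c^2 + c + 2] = 1 - 6*c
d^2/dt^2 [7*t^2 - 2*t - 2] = 14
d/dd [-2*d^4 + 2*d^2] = -8*d^3 + 4*d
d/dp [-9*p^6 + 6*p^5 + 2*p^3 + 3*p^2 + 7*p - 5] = -54*p^5 + 30*p^4 + 6*p^2 + 6*p + 7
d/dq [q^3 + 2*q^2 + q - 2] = 3*q^2 + 4*q + 1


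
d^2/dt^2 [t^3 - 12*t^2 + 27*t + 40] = 6*t - 24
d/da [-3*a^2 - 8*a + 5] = -6*a - 8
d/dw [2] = 0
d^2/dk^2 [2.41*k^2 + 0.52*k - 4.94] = 4.82000000000000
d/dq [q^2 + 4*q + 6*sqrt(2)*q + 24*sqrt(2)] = 2*q + 4 + 6*sqrt(2)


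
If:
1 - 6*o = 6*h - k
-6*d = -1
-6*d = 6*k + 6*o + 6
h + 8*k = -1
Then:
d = 1/6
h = 57/55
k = -14/55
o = -301/330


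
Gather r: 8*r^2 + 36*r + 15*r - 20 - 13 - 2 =8*r^2 + 51*r - 35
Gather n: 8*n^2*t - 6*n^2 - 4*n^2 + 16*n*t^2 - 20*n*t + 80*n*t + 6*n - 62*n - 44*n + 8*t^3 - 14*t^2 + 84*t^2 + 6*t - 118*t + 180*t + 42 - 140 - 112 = n^2*(8*t - 10) + n*(16*t^2 + 60*t - 100) + 8*t^3 + 70*t^2 + 68*t - 210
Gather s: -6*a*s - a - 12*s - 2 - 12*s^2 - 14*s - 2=-a - 12*s^2 + s*(-6*a - 26) - 4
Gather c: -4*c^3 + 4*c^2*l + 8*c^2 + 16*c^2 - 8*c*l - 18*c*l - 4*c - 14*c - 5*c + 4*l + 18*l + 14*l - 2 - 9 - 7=-4*c^3 + c^2*(4*l + 24) + c*(-26*l - 23) + 36*l - 18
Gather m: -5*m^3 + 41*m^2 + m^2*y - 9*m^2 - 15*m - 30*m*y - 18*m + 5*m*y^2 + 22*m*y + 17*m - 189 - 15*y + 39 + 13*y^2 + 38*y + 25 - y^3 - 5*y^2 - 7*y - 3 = -5*m^3 + m^2*(y + 32) + m*(5*y^2 - 8*y - 16) - y^3 + 8*y^2 + 16*y - 128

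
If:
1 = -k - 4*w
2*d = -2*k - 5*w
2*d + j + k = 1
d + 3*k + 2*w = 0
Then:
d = 11/17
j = -4/17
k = -1/17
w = -4/17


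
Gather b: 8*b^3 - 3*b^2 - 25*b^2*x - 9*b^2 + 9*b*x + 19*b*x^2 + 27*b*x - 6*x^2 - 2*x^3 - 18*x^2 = 8*b^3 + b^2*(-25*x - 12) + b*(19*x^2 + 36*x) - 2*x^3 - 24*x^2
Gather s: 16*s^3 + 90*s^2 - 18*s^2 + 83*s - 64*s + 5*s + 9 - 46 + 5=16*s^3 + 72*s^2 + 24*s - 32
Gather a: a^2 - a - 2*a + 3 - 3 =a^2 - 3*a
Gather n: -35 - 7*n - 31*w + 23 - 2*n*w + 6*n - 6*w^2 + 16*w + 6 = n*(-2*w - 1) - 6*w^2 - 15*w - 6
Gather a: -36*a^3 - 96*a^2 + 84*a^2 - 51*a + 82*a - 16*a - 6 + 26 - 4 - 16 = -36*a^3 - 12*a^2 + 15*a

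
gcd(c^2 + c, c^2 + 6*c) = c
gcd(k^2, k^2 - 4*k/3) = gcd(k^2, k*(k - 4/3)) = k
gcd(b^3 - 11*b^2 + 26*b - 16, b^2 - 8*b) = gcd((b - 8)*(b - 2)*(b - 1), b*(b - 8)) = b - 8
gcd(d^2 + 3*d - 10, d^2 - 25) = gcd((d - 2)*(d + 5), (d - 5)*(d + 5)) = d + 5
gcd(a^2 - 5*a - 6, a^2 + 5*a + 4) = a + 1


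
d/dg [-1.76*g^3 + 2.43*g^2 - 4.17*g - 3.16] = -5.28*g^2 + 4.86*g - 4.17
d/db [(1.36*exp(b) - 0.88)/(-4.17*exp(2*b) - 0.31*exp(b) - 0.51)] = (5.6712*exp(2*b) - 7.3392*exp(b) - 0.9664)*exp(b)/(17.3889*exp(4*b) + 2.5854*exp(3*b) + 4.3495*exp(2*b) + 0.3162*exp(b) + 0.2601)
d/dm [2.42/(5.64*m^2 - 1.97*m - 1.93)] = (4.7674 - 27.2976*m)/(-5.64*m^2 + 1.97*m + 1.93)^2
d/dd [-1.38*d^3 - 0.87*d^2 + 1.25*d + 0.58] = -4.14*d^2 - 1.74*d + 1.25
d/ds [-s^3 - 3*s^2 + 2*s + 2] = -3*s^2 - 6*s + 2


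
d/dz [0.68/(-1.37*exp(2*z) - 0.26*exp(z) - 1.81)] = (1.8632*exp(z) + 0.1768)*exp(z)/(1.37*exp(2*z) + 0.26*exp(z) + 1.81)^2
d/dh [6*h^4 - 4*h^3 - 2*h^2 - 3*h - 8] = 24*h^3 - 12*h^2 - 4*h - 3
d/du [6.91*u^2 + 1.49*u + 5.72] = 13.82*u + 1.49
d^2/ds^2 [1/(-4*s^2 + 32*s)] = (s*(s - 8) - 4*(s - 4)^2)/(2*s^3*(s - 8)^3)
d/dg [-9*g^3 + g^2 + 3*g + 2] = -27*g^2 + 2*g + 3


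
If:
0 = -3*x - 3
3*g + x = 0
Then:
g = 1/3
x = -1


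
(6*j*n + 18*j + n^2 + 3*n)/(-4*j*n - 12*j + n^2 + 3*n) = (-6*j - n)/(4*j - n)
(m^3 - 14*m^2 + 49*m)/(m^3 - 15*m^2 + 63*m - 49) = m/(m - 1)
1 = 1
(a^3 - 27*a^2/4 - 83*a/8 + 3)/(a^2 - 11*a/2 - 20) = (8*a^2 + 10*a - 3)/(4*(2*a + 5))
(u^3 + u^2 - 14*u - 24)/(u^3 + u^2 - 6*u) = (u^2 - 2*u - 8)/(u*(u - 2))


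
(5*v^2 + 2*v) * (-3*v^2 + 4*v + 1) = -15*v^4 + 14*v^3 + 13*v^2 + 2*v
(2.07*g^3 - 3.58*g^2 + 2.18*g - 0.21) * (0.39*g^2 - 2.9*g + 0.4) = 0.8073*g^5 - 7.3992*g^4 + 12.0602*g^3 - 7.8359*g^2 + 1.481*g - 0.084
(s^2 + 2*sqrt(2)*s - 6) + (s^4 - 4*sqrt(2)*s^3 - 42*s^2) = s^4 - 4*sqrt(2)*s^3 - 41*s^2 + 2*sqrt(2)*s - 6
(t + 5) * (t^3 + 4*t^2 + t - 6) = t^4 + 9*t^3 + 21*t^2 - t - 30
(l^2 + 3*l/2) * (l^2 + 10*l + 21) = l^4 + 23*l^3/2 + 36*l^2 + 63*l/2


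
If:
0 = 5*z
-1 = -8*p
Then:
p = 1/8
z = 0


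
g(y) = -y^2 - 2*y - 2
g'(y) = -2*y - 2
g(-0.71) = -1.08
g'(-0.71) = -0.58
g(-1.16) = -1.03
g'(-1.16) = 0.32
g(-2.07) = -2.14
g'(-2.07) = 2.14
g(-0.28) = -1.52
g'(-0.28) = -1.44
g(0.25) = -2.56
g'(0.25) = -2.50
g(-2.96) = -4.84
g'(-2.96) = 3.92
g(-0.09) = -1.83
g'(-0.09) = -1.82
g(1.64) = -7.97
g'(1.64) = -5.28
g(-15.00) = -197.00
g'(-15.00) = 28.00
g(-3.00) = -5.00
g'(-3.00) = 4.00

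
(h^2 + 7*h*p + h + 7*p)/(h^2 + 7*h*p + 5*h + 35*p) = (h + 1)/(h + 5)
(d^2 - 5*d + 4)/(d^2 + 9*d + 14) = (d^2 - 5*d + 4)/(d^2 + 9*d + 14)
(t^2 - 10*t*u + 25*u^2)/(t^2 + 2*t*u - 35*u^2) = (t - 5*u)/(t + 7*u)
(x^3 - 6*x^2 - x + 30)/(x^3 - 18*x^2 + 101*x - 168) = (x^2 - 3*x - 10)/(x^2 - 15*x + 56)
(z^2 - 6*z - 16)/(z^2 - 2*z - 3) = (-z^2 + 6*z + 16)/(-z^2 + 2*z + 3)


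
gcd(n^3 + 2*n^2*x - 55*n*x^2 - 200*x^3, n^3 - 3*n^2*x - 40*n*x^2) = -n^2 + 3*n*x + 40*x^2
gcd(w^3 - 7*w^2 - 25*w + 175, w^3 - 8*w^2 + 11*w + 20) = w - 5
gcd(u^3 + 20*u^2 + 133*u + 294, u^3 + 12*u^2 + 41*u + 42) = u + 7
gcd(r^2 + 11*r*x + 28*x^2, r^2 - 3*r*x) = 1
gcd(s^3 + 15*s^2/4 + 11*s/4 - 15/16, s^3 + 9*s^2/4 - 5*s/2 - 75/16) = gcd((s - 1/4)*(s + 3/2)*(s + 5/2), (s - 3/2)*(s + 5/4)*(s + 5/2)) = s + 5/2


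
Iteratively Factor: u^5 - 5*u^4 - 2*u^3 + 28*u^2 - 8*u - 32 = (u - 4)*(u^4 - u^3 - 6*u^2 + 4*u + 8) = (u - 4)*(u - 2)*(u^3 + u^2 - 4*u - 4) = (u - 4)*(u - 2)*(u + 2)*(u^2 - u - 2) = (u - 4)*(u - 2)*(u + 1)*(u + 2)*(u - 2)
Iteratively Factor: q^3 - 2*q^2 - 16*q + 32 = (q - 4)*(q^2 + 2*q - 8) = (q - 4)*(q - 2)*(q + 4)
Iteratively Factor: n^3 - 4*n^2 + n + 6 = (n - 2)*(n^2 - 2*n - 3) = (n - 3)*(n - 2)*(n + 1)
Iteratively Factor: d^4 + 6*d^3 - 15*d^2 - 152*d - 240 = (d + 4)*(d^3 + 2*d^2 - 23*d - 60) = (d - 5)*(d + 4)*(d^2 + 7*d + 12) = (d - 5)*(d + 3)*(d + 4)*(d + 4)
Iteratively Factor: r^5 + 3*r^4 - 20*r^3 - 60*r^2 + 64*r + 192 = (r + 4)*(r^4 - r^3 - 16*r^2 + 4*r + 48) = (r - 4)*(r + 4)*(r^3 + 3*r^2 - 4*r - 12) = (r - 4)*(r + 2)*(r + 4)*(r^2 + r - 6) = (r - 4)*(r + 2)*(r + 3)*(r + 4)*(r - 2)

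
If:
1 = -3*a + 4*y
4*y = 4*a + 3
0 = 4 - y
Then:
No Solution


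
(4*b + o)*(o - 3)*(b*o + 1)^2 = 4*b^3*o^3 - 12*b^3*o^2 + b^2*o^4 - 3*b^2*o^3 + 8*b^2*o^2 - 24*b^2*o + 2*b*o^3 - 6*b*o^2 + 4*b*o - 12*b + o^2 - 3*o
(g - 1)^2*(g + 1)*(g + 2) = g^4 + g^3 - 3*g^2 - g + 2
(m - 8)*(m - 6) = m^2 - 14*m + 48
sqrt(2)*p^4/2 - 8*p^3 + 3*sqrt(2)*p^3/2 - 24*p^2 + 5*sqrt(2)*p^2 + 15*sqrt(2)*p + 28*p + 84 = (p + 3)*(p - 7*sqrt(2))*(p - 2*sqrt(2))*(sqrt(2)*p/2 + 1)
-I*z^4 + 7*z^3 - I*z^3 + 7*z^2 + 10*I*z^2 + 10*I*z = z*(z + 2*I)*(z + 5*I)*(-I*z - I)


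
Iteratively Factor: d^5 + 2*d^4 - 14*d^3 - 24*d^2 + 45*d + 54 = (d + 1)*(d^4 + d^3 - 15*d^2 - 9*d + 54) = (d + 1)*(d + 3)*(d^3 - 2*d^2 - 9*d + 18) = (d - 3)*(d + 1)*(d + 3)*(d^2 + d - 6) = (d - 3)*(d - 2)*(d + 1)*(d + 3)*(d + 3)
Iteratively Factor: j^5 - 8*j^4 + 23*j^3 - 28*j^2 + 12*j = (j - 1)*(j^4 - 7*j^3 + 16*j^2 - 12*j) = (j - 2)*(j - 1)*(j^3 - 5*j^2 + 6*j) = (j - 3)*(j - 2)*(j - 1)*(j^2 - 2*j) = (j - 3)*(j - 2)^2*(j - 1)*(j)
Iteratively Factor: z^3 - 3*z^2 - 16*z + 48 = (z + 4)*(z^2 - 7*z + 12) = (z - 4)*(z + 4)*(z - 3)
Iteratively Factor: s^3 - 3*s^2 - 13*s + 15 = (s - 1)*(s^2 - 2*s - 15) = (s - 5)*(s - 1)*(s + 3)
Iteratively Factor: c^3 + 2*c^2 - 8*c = (c - 2)*(c^2 + 4*c) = (c - 2)*(c + 4)*(c)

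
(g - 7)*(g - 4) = g^2 - 11*g + 28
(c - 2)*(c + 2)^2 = c^3 + 2*c^2 - 4*c - 8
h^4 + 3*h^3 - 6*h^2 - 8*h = h*(h - 2)*(h + 1)*(h + 4)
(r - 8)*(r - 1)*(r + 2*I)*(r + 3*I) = r^4 - 9*r^3 + 5*I*r^3 + 2*r^2 - 45*I*r^2 + 54*r + 40*I*r - 48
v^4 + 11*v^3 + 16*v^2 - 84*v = v*(v - 2)*(v + 6)*(v + 7)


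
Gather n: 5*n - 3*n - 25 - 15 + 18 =2*n - 22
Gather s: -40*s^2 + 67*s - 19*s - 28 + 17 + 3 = -40*s^2 + 48*s - 8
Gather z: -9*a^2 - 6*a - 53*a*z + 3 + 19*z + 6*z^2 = -9*a^2 - 6*a + 6*z^2 + z*(19 - 53*a) + 3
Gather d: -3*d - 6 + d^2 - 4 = d^2 - 3*d - 10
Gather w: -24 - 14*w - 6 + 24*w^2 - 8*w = 24*w^2 - 22*w - 30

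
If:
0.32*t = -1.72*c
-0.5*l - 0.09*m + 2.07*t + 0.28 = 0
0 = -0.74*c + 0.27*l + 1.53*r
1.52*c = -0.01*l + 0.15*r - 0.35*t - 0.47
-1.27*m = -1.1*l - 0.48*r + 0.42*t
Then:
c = 0.42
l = -7.86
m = -5.46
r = 1.59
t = -2.27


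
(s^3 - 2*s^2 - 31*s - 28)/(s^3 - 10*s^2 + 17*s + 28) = (s + 4)/(s - 4)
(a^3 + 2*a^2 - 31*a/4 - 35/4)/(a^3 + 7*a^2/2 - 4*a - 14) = (2*a^2 - 3*a - 5)/(2*(a^2 - 4))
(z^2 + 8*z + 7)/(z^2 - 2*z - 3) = (z + 7)/(z - 3)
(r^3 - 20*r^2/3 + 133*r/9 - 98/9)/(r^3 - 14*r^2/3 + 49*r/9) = (r - 2)/r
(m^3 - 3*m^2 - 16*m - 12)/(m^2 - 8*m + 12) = (m^2 + 3*m + 2)/(m - 2)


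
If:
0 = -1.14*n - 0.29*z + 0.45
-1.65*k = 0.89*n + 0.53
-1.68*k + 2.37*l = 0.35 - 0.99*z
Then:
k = 0.137214247740564*z - 0.534130781499203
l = -0.320455723120613*z - 0.230945026547958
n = 0.394736842105263 - 0.254385964912281*z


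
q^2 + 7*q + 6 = (q + 1)*(q + 6)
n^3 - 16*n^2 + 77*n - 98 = (n - 7)^2*(n - 2)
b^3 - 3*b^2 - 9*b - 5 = (b - 5)*(b + 1)^2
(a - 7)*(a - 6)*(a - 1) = a^3 - 14*a^2 + 55*a - 42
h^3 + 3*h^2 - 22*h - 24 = (h - 4)*(h + 1)*(h + 6)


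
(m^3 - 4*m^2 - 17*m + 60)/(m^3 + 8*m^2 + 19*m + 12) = (m^2 - 8*m + 15)/(m^2 + 4*m + 3)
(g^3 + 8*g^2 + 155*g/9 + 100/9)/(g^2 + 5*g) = g + 3 + 20/(9*g)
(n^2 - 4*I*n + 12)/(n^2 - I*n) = (n^2 - 4*I*n + 12)/(n*(n - I))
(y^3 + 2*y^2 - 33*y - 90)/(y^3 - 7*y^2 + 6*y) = (y^2 + 8*y + 15)/(y*(y - 1))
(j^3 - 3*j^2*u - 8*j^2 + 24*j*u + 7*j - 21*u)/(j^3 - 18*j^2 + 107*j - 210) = (j^2 - 3*j*u - j + 3*u)/(j^2 - 11*j + 30)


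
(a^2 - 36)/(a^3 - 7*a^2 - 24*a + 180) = (a + 6)/(a^2 - a - 30)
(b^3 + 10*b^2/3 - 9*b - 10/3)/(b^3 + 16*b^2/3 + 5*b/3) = (b - 2)/b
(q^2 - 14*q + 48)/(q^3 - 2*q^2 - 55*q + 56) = (q - 6)/(q^2 + 6*q - 7)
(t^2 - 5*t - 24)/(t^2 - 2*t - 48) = (t + 3)/(t + 6)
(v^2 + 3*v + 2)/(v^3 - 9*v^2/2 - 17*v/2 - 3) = 2*(v + 2)/(2*v^2 - 11*v - 6)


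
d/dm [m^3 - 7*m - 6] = 3*m^2 - 7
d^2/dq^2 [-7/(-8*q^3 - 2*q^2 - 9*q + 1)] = 14*(-2*(12*q + 1)*(8*q^3 + 2*q^2 + 9*q - 1) + (24*q^2 + 4*q + 9)^2)/(8*q^3 + 2*q^2 + 9*q - 1)^3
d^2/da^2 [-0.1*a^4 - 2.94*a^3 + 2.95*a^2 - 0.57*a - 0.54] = -1.2*a^2 - 17.64*a + 5.9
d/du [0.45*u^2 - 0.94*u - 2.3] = 0.9*u - 0.94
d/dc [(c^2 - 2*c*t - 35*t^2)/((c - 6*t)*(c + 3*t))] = t*(-c^2 + 34*c*t - 69*t^2)/(c^4 - 6*c^3*t - 27*c^2*t^2 + 108*c*t^3 + 324*t^4)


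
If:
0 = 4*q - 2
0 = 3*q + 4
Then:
No Solution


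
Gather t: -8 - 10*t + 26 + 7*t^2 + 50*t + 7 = 7*t^2 + 40*t + 25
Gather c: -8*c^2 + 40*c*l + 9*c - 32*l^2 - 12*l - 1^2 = -8*c^2 + c*(40*l + 9) - 32*l^2 - 12*l - 1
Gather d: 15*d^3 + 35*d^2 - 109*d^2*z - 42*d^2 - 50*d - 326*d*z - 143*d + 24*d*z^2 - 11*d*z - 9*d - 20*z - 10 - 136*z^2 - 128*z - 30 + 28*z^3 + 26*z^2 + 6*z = 15*d^3 + d^2*(-109*z - 7) + d*(24*z^2 - 337*z - 202) + 28*z^3 - 110*z^2 - 142*z - 40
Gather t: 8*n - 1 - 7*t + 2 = 8*n - 7*t + 1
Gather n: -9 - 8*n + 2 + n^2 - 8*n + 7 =n^2 - 16*n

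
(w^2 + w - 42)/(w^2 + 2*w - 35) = (w - 6)/(w - 5)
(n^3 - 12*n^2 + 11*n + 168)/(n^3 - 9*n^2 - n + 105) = (n - 8)/(n - 5)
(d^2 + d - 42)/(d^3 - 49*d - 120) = (-d^2 - d + 42)/(-d^3 + 49*d + 120)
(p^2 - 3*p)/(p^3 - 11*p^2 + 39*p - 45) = p/(p^2 - 8*p + 15)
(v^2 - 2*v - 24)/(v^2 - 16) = (v - 6)/(v - 4)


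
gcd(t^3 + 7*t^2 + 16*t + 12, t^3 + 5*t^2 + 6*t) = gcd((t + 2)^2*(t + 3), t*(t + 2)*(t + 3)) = t^2 + 5*t + 6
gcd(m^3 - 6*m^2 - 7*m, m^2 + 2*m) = m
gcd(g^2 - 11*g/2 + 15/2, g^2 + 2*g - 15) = g - 3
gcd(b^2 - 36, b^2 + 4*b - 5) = 1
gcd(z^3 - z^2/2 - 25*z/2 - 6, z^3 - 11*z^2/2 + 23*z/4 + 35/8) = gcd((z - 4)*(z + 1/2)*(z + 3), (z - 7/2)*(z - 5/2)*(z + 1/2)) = z + 1/2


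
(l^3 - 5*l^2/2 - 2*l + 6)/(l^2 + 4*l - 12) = (l^2 - l/2 - 3)/(l + 6)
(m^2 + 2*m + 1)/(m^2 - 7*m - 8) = (m + 1)/(m - 8)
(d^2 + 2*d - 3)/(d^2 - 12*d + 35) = (d^2 + 2*d - 3)/(d^2 - 12*d + 35)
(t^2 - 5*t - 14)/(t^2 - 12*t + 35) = (t + 2)/(t - 5)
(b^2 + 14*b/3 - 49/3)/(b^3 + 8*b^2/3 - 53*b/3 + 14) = (b + 7)/(b^2 + 5*b - 6)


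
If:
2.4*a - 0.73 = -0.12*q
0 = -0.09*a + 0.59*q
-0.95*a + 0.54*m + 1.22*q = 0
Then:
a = 0.30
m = 0.43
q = 0.05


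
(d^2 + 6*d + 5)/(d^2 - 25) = (d + 1)/(d - 5)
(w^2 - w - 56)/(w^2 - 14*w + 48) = (w + 7)/(w - 6)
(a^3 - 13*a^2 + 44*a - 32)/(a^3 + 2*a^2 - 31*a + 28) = (a - 8)/(a + 7)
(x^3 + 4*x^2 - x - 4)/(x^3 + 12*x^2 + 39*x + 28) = (x - 1)/(x + 7)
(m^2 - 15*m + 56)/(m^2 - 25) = (m^2 - 15*m + 56)/(m^2 - 25)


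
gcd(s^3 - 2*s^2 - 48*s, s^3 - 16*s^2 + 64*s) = s^2 - 8*s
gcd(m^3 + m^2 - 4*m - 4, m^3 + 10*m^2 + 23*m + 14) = m^2 + 3*m + 2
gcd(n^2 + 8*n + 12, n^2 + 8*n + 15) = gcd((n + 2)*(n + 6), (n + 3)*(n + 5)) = 1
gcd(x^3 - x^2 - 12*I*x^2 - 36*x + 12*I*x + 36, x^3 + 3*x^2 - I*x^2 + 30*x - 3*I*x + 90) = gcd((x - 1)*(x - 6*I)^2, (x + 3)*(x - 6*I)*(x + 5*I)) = x - 6*I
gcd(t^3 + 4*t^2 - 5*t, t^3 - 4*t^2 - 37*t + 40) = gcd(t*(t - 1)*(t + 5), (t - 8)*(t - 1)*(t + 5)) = t^2 + 4*t - 5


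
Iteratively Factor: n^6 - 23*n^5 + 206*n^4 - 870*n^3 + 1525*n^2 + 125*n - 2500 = (n - 5)*(n^5 - 18*n^4 + 116*n^3 - 290*n^2 + 75*n + 500) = (n - 5)*(n + 1)*(n^4 - 19*n^3 + 135*n^2 - 425*n + 500) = (n - 5)^2*(n + 1)*(n^3 - 14*n^2 + 65*n - 100) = (n - 5)^3*(n + 1)*(n^2 - 9*n + 20) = (n - 5)^3*(n - 4)*(n + 1)*(n - 5)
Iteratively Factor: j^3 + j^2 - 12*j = (j + 4)*(j^2 - 3*j) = (j - 3)*(j + 4)*(j)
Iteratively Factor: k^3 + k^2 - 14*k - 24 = (k + 3)*(k^2 - 2*k - 8) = (k - 4)*(k + 3)*(k + 2)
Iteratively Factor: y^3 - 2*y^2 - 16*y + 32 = (y - 2)*(y^2 - 16) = (y - 4)*(y - 2)*(y + 4)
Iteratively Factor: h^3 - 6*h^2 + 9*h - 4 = (h - 1)*(h^2 - 5*h + 4) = (h - 4)*(h - 1)*(h - 1)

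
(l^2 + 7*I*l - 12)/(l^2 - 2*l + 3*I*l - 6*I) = (l + 4*I)/(l - 2)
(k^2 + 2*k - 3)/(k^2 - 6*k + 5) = (k + 3)/(k - 5)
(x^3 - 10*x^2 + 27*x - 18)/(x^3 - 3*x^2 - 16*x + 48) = (x^2 - 7*x + 6)/(x^2 - 16)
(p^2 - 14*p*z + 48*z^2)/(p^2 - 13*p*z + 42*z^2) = (-p + 8*z)/(-p + 7*z)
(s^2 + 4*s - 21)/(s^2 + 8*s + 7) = (s - 3)/(s + 1)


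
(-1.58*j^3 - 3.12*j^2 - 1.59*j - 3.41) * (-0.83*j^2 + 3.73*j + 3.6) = 1.3114*j^5 - 3.3038*j^4 - 16.0059*j^3 - 14.3324*j^2 - 18.4433*j - 12.276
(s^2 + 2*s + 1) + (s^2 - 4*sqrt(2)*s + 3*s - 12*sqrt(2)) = 2*s^2 - 4*sqrt(2)*s + 5*s - 12*sqrt(2) + 1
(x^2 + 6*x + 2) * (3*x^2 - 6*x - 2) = 3*x^4 + 12*x^3 - 32*x^2 - 24*x - 4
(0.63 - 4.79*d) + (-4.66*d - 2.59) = -9.45*d - 1.96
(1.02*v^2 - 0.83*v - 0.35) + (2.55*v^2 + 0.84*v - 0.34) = 3.57*v^2 + 0.01*v - 0.69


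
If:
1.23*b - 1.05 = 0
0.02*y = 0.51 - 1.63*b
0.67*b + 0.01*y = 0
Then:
No Solution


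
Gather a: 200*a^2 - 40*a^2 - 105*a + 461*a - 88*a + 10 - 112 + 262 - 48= 160*a^2 + 268*a + 112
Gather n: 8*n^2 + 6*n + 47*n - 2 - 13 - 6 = 8*n^2 + 53*n - 21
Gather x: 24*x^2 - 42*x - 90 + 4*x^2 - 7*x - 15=28*x^2 - 49*x - 105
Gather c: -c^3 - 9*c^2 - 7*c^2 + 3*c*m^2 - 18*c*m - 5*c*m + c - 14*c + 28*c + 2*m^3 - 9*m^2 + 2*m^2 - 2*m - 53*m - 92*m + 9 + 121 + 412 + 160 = -c^3 - 16*c^2 + c*(3*m^2 - 23*m + 15) + 2*m^3 - 7*m^2 - 147*m + 702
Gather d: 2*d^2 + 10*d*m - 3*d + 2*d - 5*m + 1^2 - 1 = 2*d^2 + d*(10*m - 1) - 5*m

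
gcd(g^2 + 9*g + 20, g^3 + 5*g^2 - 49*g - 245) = g + 5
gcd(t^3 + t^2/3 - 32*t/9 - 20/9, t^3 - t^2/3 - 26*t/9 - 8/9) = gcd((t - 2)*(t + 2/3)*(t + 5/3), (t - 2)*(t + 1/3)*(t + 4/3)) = t - 2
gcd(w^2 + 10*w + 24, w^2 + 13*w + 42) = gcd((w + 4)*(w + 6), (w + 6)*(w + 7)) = w + 6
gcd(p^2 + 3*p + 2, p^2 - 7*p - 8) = p + 1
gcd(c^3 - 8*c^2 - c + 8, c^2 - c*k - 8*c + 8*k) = c - 8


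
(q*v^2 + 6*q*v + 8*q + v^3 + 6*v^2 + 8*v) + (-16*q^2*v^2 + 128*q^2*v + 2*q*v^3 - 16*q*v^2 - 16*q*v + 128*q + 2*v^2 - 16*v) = -16*q^2*v^2 + 128*q^2*v + 2*q*v^3 - 15*q*v^2 - 10*q*v + 136*q + v^3 + 8*v^2 - 8*v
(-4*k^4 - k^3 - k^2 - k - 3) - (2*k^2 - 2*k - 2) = -4*k^4 - k^3 - 3*k^2 + k - 1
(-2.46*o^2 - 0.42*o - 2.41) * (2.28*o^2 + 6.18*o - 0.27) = -5.6088*o^4 - 16.1604*o^3 - 7.4262*o^2 - 14.7804*o + 0.6507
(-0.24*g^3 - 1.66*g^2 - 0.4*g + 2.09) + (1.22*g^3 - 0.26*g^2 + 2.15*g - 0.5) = 0.98*g^3 - 1.92*g^2 + 1.75*g + 1.59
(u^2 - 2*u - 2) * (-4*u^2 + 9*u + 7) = -4*u^4 + 17*u^3 - 3*u^2 - 32*u - 14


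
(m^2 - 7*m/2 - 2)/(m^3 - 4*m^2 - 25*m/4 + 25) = 2*(2*m + 1)/(4*m^2 - 25)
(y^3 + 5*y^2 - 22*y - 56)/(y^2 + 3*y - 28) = y + 2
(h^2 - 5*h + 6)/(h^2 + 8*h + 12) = (h^2 - 5*h + 6)/(h^2 + 8*h + 12)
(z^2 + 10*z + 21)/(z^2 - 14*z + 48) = (z^2 + 10*z + 21)/(z^2 - 14*z + 48)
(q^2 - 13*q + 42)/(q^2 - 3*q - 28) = (q - 6)/(q + 4)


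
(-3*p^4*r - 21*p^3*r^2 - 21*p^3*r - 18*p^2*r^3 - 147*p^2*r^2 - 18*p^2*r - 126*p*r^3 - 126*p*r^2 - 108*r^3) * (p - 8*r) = -3*p^5*r + 3*p^4*r^2 - 21*p^4*r + 150*p^3*r^3 + 21*p^3*r^2 - 18*p^3*r + 144*p^2*r^4 + 1050*p^2*r^3 + 18*p^2*r^2 + 1008*p*r^4 + 900*p*r^3 + 864*r^4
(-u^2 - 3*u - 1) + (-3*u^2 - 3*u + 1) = -4*u^2 - 6*u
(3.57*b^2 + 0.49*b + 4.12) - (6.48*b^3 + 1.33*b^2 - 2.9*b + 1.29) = -6.48*b^3 + 2.24*b^2 + 3.39*b + 2.83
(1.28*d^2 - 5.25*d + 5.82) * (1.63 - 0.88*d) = -1.1264*d^3 + 6.7064*d^2 - 13.6791*d + 9.4866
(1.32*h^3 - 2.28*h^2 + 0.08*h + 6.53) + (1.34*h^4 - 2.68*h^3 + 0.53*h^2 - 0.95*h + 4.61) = 1.34*h^4 - 1.36*h^3 - 1.75*h^2 - 0.87*h + 11.14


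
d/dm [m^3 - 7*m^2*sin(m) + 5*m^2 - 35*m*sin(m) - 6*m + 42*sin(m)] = -7*m^2*cos(m) + 3*m^2 - 14*m*sin(m) - 35*m*cos(m) + 10*m - 35*sin(m) + 42*cos(m) - 6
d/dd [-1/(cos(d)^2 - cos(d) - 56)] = (1 - 2*cos(d))*sin(d)/(sin(d)^2 + cos(d) + 55)^2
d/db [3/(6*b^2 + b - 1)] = 3*(-12*b - 1)/(6*b^2 + b - 1)^2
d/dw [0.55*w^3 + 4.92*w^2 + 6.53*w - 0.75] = 1.65*w^2 + 9.84*w + 6.53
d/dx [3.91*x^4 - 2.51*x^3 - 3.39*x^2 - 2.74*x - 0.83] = 15.64*x^3 - 7.53*x^2 - 6.78*x - 2.74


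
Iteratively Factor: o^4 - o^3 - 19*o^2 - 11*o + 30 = (o - 1)*(o^3 - 19*o - 30) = (o - 1)*(o + 3)*(o^2 - 3*o - 10) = (o - 5)*(o - 1)*(o + 3)*(o + 2)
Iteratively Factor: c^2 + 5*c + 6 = (c + 3)*(c + 2)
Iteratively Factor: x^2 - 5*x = (x - 5)*(x)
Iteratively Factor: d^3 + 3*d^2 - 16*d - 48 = (d - 4)*(d^2 + 7*d + 12) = (d - 4)*(d + 4)*(d + 3)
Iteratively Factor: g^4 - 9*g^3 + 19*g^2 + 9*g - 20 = (g + 1)*(g^3 - 10*g^2 + 29*g - 20) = (g - 4)*(g + 1)*(g^2 - 6*g + 5) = (g - 4)*(g - 1)*(g + 1)*(g - 5)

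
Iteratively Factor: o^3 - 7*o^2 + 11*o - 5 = (o - 5)*(o^2 - 2*o + 1) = (o - 5)*(o - 1)*(o - 1)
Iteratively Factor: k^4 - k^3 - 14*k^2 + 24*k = (k)*(k^3 - k^2 - 14*k + 24) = k*(k + 4)*(k^2 - 5*k + 6) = k*(k - 3)*(k + 4)*(k - 2)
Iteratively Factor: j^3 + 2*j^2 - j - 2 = (j - 1)*(j^2 + 3*j + 2) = (j - 1)*(j + 2)*(j + 1)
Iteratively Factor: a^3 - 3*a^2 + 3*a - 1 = (a - 1)*(a^2 - 2*a + 1) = (a - 1)^2*(a - 1)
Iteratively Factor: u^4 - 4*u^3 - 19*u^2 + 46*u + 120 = (u - 5)*(u^3 + u^2 - 14*u - 24) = (u - 5)*(u + 2)*(u^2 - u - 12) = (u - 5)*(u + 2)*(u + 3)*(u - 4)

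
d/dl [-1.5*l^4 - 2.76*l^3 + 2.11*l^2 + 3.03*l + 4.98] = -6.0*l^3 - 8.28*l^2 + 4.22*l + 3.03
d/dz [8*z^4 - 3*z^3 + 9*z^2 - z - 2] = 32*z^3 - 9*z^2 + 18*z - 1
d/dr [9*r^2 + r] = 18*r + 1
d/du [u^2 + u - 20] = 2*u + 1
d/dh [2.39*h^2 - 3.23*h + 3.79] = 4.78*h - 3.23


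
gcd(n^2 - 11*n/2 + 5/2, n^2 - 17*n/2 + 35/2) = n - 5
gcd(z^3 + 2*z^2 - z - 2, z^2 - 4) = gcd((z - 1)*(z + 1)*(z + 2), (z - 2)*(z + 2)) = z + 2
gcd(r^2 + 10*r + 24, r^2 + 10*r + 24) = r^2 + 10*r + 24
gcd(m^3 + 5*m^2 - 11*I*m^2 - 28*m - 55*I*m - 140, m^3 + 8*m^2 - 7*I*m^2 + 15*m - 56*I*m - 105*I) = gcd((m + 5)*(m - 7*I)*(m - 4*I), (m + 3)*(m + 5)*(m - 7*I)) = m^2 + m*(5 - 7*I) - 35*I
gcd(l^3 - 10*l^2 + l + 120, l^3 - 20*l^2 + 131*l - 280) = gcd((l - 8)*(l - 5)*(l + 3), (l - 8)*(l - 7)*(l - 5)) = l^2 - 13*l + 40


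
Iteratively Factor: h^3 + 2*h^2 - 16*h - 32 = (h + 4)*(h^2 - 2*h - 8) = (h + 2)*(h + 4)*(h - 4)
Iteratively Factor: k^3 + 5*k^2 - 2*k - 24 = (k + 4)*(k^2 + k - 6) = (k - 2)*(k + 4)*(k + 3)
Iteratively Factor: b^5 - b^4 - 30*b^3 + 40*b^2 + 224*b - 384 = (b - 2)*(b^4 + b^3 - 28*b^2 - 16*b + 192) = (b - 3)*(b - 2)*(b^3 + 4*b^2 - 16*b - 64) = (b - 3)*(b - 2)*(b + 4)*(b^2 - 16) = (b - 3)*(b - 2)*(b + 4)^2*(b - 4)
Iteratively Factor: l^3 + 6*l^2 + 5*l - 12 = (l + 4)*(l^2 + 2*l - 3) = (l + 3)*(l + 4)*(l - 1)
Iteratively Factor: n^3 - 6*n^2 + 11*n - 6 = (n - 3)*(n^2 - 3*n + 2) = (n - 3)*(n - 1)*(n - 2)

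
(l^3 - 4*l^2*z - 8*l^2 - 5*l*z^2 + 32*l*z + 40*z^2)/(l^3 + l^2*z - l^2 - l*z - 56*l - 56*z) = (l - 5*z)/(l + 7)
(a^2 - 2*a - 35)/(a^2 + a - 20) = (a - 7)/(a - 4)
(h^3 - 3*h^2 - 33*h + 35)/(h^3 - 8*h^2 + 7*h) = (h + 5)/h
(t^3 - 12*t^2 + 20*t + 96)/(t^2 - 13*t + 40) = (t^2 - 4*t - 12)/(t - 5)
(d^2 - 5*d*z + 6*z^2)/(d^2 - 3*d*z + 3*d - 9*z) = (d - 2*z)/(d + 3)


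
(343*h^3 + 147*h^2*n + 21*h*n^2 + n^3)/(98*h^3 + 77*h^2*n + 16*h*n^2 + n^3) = (7*h + n)/(2*h + n)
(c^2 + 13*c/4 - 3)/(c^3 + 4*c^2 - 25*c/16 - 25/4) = 4*(4*c - 3)/(16*c^2 - 25)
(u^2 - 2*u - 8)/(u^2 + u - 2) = (u - 4)/(u - 1)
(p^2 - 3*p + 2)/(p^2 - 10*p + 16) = (p - 1)/(p - 8)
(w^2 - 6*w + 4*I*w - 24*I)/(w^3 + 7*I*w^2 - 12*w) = (w - 6)/(w*(w + 3*I))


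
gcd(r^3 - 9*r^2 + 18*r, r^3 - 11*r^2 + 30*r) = r^2 - 6*r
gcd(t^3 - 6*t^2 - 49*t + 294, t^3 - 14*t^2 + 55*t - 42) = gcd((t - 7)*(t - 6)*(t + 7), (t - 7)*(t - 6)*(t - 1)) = t^2 - 13*t + 42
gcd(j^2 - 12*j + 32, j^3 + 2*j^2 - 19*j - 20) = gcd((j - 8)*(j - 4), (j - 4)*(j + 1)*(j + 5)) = j - 4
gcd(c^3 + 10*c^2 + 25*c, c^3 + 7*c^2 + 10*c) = c^2 + 5*c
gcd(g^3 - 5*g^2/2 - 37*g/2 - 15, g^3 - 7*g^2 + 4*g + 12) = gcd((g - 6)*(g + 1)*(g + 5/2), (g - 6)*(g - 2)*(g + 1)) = g^2 - 5*g - 6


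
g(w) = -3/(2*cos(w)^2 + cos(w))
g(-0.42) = -1.16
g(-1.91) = 26.95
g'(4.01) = -101.88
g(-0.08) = -1.01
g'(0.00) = 0.00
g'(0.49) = -1.07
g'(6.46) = -0.31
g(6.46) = -1.03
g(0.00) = -1.00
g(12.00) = -1.32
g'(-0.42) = 0.85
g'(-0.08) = 0.13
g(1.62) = 67.65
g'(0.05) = -0.08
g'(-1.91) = -75.57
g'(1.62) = -1223.91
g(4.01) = -15.90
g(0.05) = -1.00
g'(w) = -3*(4*sin(w)*cos(w) + sin(w))/(2*cos(w)^2 + cos(w))^2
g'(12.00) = 1.37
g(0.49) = -1.23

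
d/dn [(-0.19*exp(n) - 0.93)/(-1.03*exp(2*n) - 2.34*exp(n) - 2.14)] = (-(0.19*exp(n) + 0.93)*(2.06*exp(n) + 2.34) + 0.1957*exp(2*n) + 0.4446*exp(n) + 0.4066)*exp(n)/(1.03*exp(2*n) + 2.34*exp(n) + 2.14)^2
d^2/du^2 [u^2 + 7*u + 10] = 2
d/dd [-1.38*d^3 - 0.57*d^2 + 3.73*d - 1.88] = -4.14*d^2 - 1.14*d + 3.73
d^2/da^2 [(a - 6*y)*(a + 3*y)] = 2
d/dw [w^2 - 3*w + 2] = 2*w - 3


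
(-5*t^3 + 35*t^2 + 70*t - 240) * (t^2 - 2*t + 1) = -5*t^5 + 45*t^4 - 5*t^3 - 345*t^2 + 550*t - 240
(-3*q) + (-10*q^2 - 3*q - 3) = -10*q^2 - 6*q - 3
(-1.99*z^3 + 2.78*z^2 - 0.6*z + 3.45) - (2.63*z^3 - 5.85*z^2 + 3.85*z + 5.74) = -4.62*z^3 + 8.63*z^2 - 4.45*z - 2.29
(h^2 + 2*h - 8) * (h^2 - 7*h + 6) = h^4 - 5*h^3 - 16*h^2 + 68*h - 48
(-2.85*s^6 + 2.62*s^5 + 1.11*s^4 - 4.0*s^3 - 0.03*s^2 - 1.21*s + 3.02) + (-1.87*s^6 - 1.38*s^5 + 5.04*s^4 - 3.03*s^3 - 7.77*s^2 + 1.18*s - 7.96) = -4.72*s^6 + 1.24*s^5 + 6.15*s^4 - 7.03*s^3 - 7.8*s^2 - 0.03*s - 4.94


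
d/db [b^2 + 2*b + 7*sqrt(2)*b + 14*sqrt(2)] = 2*b + 2 + 7*sqrt(2)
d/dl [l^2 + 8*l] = 2*l + 8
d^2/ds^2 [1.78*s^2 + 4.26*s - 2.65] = 3.56000000000000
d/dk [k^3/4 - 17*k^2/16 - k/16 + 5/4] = 3*k^2/4 - 17*k/8 - 1/16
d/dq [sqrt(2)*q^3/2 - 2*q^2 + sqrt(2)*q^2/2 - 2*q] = 3*sqrt(2)*q^2/2 - 4*q + sqrt(2)*q - 2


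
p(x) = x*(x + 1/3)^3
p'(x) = 3*x*(x + 1/3)^2 + (x + 1/3)^3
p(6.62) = 2225.55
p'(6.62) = 1296.39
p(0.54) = 0.36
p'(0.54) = 1.90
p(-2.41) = 21.58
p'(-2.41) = -40.14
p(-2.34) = 18.91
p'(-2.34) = -36.35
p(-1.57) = 2.97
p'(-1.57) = -9.09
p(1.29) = 5.52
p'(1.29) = 14.48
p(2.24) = 38.17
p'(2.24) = 61.54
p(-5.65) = 849.12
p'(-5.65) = -629.41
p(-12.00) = 19055.56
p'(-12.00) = -6487.96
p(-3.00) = 56.89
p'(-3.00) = -82.96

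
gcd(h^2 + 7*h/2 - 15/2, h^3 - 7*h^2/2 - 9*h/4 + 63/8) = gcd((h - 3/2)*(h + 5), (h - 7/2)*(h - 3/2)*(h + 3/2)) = h - 3/2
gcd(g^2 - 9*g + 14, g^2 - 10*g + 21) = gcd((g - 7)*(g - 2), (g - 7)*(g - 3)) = g - 7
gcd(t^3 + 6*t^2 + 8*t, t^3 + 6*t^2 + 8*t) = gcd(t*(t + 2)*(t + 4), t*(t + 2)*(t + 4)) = t^3 + 6*t^2 + 8*t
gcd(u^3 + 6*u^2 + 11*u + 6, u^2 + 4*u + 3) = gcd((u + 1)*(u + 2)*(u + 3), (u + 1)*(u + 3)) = u^2 + 4*u + 3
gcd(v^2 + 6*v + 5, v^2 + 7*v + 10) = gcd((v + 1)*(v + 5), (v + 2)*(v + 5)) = v + 5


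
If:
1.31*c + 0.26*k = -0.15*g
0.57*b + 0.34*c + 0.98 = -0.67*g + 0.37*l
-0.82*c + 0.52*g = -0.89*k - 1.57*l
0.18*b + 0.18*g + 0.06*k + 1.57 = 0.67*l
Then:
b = 12.3652319179241*l - 23.9473779874228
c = 0.283526041988515*l + 0.0232961190490904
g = 18.8986339885885 - 10.111314996258*l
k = 4.40491590166823*l - 11.0204346701638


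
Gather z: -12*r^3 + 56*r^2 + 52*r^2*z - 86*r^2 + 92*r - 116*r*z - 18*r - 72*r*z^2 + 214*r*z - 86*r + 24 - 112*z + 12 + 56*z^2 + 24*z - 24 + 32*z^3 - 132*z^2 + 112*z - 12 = -12*r^3 - 30*r^2 - 12*r + 32*z^3 + z^2*(-72*r - 76) + z*(52*r^2 + 98*r + 24)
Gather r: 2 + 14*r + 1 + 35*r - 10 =49*r - 7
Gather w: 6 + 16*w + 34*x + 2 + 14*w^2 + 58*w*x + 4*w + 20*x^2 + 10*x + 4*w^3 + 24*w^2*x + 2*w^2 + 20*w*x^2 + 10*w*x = 4*w^3 + w^2*(24*x + 16) + w*(20*x^2 + 68*x + 20) + 20*x^2 + 44*x + 8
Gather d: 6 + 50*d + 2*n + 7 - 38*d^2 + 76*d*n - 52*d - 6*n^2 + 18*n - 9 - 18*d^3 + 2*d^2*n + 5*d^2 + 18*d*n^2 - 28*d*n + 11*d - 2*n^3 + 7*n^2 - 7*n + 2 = -18*d^3 + d^2*(2*n - 33) + d*(18*n^2 + 48*n + 9) - 2*n^3 + n^2 + 13*n + 6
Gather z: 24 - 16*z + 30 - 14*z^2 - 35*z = -14*z^2 - 51*z + 54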